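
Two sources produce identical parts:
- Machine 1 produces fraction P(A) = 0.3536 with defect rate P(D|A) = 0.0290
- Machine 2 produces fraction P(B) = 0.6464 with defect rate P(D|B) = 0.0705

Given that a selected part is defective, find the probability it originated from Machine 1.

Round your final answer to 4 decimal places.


Let A = from Machine 1, D = defective

Given:
- P(A) = 0.3536, P(B) = 0.6464
- P(D|A) = 0.0290, P(D|B) = 0.0705

Step 1: Find P(D)
P(D) = P(D|A)P(A) + P(D|B)P(B)
     = 0.0290 × 0.3536 + 0.0705 × 0.6464
     = 0.01025440 + 0.04557120
     = 0.05582560

Step 2: Apply Bayes' theorem
P(A|D) = P(D|A)P(A) / P(D)
       = 0.01025440 / 0.05582560
       = 0.1837


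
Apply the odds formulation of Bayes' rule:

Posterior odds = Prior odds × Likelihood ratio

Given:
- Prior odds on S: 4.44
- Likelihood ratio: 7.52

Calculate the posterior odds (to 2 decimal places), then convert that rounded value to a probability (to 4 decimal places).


Step 1: Calculate posterior odds
Posterior odds = Prior odds × LR
               = 4.44 × 7.52
               = 33.39

Step 2: Convert to probability
P(S|E) = Posterior odds / (1 + Posterior odds)
       = 33.39 / (1 + 33.39)
       = 33.39 / 34.39
       = 0.9709

The evidence increased P(S) from 0.8162 to 0.9709.


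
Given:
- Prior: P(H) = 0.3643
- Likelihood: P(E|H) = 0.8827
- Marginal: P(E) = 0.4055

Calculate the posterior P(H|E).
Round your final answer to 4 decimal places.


Using Bayes' theorem:

P(H|E) = P(E|H) × P(H) / P(E)
       = 0.8827 × 0.3643 / 0.4055
       = 0.32156761 / 0.4055
       = 0.7930

The evidence strengthens our belief in H.
Prior: 0.3643 → Posterior: 0.7930


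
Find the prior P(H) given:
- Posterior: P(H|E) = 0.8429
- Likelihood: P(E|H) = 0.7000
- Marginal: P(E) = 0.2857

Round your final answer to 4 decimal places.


From Bayes' theorem: P(H|E) = P(E|H) × P(H) / P(E)

Rearranging for P(H):
P(H) = P(H|E) × P(E) / P(E|H)
     = 0.8429 × 0.2857 / 0.7000
     = 0.24081653 / 0.7000
     = 0.3440


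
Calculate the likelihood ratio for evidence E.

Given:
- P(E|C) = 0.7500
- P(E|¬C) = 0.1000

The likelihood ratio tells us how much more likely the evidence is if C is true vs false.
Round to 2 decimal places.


Likelihood Ratio (LR) = P(E|C) / P(E|¬C)

LR = 0.7500 / 0.1000
   = 7.50

The evidence is 7.50 times more likely if C is true than if C is false.
Because LR exceeds 1, E is evidence for C.


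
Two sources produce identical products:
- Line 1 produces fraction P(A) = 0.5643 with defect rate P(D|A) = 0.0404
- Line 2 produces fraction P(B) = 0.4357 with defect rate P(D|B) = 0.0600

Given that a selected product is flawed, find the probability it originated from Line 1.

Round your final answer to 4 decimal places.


Let A = from Line 1, D = flawed

Given:
- P(A) = 0.5643, P(B) = 0.4357
- P(D|A) = 0.0404, P(D|B) = 0.0600

Step 1: Find P(D)
P(D) = P(D|A)P(A) + P(D|B)P(B)
     = 0.0404 × 0.5643 + 0.0600 × 0.4357
     = 0.02279772 + 0.02614200
     = 0.04893972

Step 2: Apply Bayes' theorem
P(A|D) = P(D|A)P(A) / P(D)
       = 0.02279772 / 0.04893972
       = 0.4658


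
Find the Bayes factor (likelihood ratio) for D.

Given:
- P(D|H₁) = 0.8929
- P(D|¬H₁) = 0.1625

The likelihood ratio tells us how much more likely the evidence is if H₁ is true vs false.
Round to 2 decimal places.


Likelihood Ratio (LR) = P(D|H₁) / P(D|¬H₁)

LR = 0.8929 / 0.1625
   = 5.49

The evidence is 5.49 times more likely if H₁ is true than if H₁ is false.
LR > 1, so observing D raises the odds in favor of H₁.


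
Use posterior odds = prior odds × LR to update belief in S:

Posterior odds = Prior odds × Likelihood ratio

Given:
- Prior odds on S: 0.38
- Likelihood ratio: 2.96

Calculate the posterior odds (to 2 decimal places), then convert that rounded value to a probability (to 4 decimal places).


Step 1: Calculate posterior odds
Posterior odds = Prior odds × LR
               = 0.38 × 2.96
               = 1.12

Step 2: Convert to probability
P(S|E) = Posterior odds / (1 + Posterior odds)
       = 1.12 / (1 + 1.12)
       = 1.12 / 2.12
       = 0.5283

The evidence increased P(S) from 0.2754 to 0.5283.


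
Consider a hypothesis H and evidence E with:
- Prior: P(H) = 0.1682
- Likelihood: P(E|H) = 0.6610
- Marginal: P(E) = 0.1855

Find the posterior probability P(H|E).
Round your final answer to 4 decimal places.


Using Bayes' theorem:

P(H|E) = P(E|H) × P(H) / P(E)
       = 0.6610 × 0.1682 / 0.1855
       = 0.11118020 / 0.1855
       = 0.5994

The evidence strengthens our belief in H.
Prior: 0.1682 → Posterior: 0.5994


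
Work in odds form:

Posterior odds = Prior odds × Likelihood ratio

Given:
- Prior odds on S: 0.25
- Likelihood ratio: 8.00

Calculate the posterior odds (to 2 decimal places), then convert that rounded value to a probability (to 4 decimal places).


Step 1: Calculate posterior odds
Posterior odds = Prior odds × LR
               = 0.25 × 8.00
               = 2.00

Step 2: Convert to probability
P(S|E) = Posterior odds / (1 + Posterior odds)
       = 2.00 / (1 + 2.00)
       = 2.00 / 3.00
       = 0.6667

The evidence increased P(S) from 0.2000 to 0.6667.


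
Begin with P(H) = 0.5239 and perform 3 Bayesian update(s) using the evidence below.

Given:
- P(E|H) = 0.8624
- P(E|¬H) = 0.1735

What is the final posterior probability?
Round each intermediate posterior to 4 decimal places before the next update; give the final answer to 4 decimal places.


Sequential Bayesian updating:

Initial prior: P(H) = 0.5239

Update 1:
  P(E) = 0.8624 × 0.5239 + 0.1735 × 0.4761 = 0.45181136 + 0.08260335 = 0.53441471
  P(H|E) = 0.45181136 / 0.53441471 = 0.8454

Update 2:
  P(E) = 0.8624 × 0.8454 + 0.1735 × 0.1546 = 0.72907296 + 0.02682310 = 0.75589606
  P(H|E) = 0.72907296 / 0.75589606 = 0.9645

Update 3:
  P(E) = 0.8624 × 0.9645 + 0.1735 × 0.0355 = 0.83178480 + 0.00615925 = 0.83794405
  P(H|E) = 0.83178480 / 0.83794405 = 0.9926

Final posterior: 0.9926


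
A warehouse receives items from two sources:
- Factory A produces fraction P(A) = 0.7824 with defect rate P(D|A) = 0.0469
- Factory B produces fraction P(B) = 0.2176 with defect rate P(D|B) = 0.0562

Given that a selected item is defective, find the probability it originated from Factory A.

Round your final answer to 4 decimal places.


Let A = from Factory A, D = defective

Given:
- P(A) = 0.7824, P(B) = 0.2176
- P(D|A) = 0.0469, P(D|B) = 0.0562

Step 1: Find P(D)
P(D) = P(D|A)P(A) + P(D|B)P(B)
     = 0.0469 × 0.7824 + 0.0562 × 0.2176
     = 0.03669456 + 0.01222912
     = 0.04892368

Step 2: Apply Bayes' theorem
P(A|D) = P(D|A)P(A) / P(D)
       = 0.03669456 / 0.04892368
       = 0.7500


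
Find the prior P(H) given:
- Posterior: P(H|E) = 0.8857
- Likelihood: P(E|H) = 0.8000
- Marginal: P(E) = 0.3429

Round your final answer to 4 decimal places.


From Bayes' theorem: P(H|E) = P(E|H) × P(H) / P(E)

Rearranging for P(H):
P(H) = P(H|E) × P(E) / P(E|H)
     = 0.8857 × 0.3429 / 0.8000
     = 0.30370653 / 0.8000
     = 0.3796


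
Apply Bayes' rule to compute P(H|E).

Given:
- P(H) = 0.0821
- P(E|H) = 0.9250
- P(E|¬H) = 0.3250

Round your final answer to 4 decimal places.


Bayes' theorem: P(H|E) = P(E|H) × P(H) / P(E)

Step 1: Calculate P(E) using law of total probability
P(E) = P(E|H)P(H) + P(E|¬H)P(¬H)
     = 0.9250 × 0.0821 + 0.3250 × 0.9179
     = 0.07594250 + 0.29831750
     = 0.37426000

Step 2: Apply Bayes' theorem
P(H|E) = P(E|H) × P(H) / P(E)
       = 0.07594250 / 0.37426000
       = 0.2029


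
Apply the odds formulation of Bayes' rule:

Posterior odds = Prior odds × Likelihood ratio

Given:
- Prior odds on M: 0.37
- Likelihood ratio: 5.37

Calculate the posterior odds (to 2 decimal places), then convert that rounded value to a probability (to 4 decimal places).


Step 1: Calculate posterior odds
Posterior odds = Prior odds × LR
               = 0.37 × 5.37
               = 1.99

Step 2: Convert to probability
P(M|E) = Posterior odds / (1 + Posterior odds)
       = 1.99 / (1 + 1.99)
       = 1.99 / 2.99
       = 0.6656

The evidence increased P(M) from 0.2701 to 0.6656.


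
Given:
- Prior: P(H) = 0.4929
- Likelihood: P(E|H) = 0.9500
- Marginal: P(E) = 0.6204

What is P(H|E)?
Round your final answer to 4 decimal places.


Using Bayes' theorem:

P(H|E) = P(E|H) × P(H) / P(E)
       = 0.9500 × 0.4929 / 0.6204
       = 0.46825500 / 0.6204
       = 0.7548

The evidence strengthens our belief in H.
Prior: 0.4929 → Posterior: 0.7548


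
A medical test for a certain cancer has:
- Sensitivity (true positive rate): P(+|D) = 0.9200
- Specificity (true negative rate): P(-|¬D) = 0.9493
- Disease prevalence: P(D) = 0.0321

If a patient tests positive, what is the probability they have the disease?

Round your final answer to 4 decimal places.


Let D = has disease, + = positive test

Given:
- P(D) = 0.0321 (prevalence)
- P(+|D) = 0.9200 (sensitivity)
- P(-|¬D) = 0.9493 (specificity)
- P(+|¬D) = 0.0507 (false positive rate = 1 - specificity)

Step 1: Find P(+)
P(+) = P(+|D)P(D) + P(+|¬D)P(¬D)
     = 0.9200 × 0.0321 + 0.0507 × 0.9679
     = 0.02953200 + 0.04907253
     = 0.07860453

Step 2: Apply Bayes' theorem for P(D|+)
P(D|+) = P(+|D)P(D) / P(+)
       = 0.02953200 / 0.07860453
       = 0.3757


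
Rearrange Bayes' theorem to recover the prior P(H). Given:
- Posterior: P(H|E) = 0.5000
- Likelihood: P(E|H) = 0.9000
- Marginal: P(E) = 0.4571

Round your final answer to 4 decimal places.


From Bayes' theorem: P(H|E) = P(E|H) × P(H) / P(E)

Rearranging for P(H):
P(H) = P(H|E) × P(E) / P(E|H)
     = 0.5000 × 0.4571 / 0.9000
     = 0.22855000 / 0.9000
     = 0.2539


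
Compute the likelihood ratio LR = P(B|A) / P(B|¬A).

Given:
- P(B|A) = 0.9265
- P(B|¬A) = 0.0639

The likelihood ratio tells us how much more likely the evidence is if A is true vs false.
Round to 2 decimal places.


Likelihood Ratio (LR) = P(B|A) / P(B|¬A)

LR = 0.9265 / 0.0639
   = 14.50

The evidence is 14.50 times more likely if A is true than if A is false.
LR > 1, so observing B raises the odds in favor of A.


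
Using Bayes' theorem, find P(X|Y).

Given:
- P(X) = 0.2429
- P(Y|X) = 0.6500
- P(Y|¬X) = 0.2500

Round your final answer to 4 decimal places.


Bayes' theorem: P(X|Y) = P(Y|X) × P(X) / P(Y)

Step 1: Calculate P(Y) using law of total probability
P(Y) = P(Y|X)P(X) + P(Y|¬X)P(¬X)
     = 0.6500 × 0.2429 + 0.2500 × 0.7571
     = 0.15788500 + 0.18927500
     = 0.34716000

Step 2: Apply Bayes' theorem
P(X|Y) = P(Y|X) × P(X) / P(Y)
       = 0.15788500 / 0.34716000
       = 0.4548


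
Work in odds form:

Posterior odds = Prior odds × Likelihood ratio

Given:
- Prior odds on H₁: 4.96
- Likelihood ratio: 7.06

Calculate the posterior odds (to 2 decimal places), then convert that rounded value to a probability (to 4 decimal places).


Step 1: Calculate posterior odds
Posterior odds = Prior odds × LR
               = 4.96 × 7.06
               = 35.02

Step 2: Convert to probability
P(H₁|E) = Posterior odds / (1 + Posterior odds)
       = 35.02 / (1 + 35.02)
       = 35.02 / 36.02
       = 0.9722

The evidence increased P(H₁) from 0.8322 to 0.9722.


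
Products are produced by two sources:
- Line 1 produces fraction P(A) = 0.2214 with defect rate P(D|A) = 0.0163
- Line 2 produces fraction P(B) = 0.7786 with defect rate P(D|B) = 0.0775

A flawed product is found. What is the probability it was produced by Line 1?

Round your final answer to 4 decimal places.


Let A = from Line 1, D = flawed

Given:
- P(A) = 0.2214, P(B) = 0.7786
- P(D|A) = 0.0163, P(D|B) = 0.0775

Step 1: Find P(D)
P(D) = P(D|A)P(A) + P(D|B)P(B)
     = 0.0163 × 0.2214 + 0.0775 × 0.7786
     = 0.00360882 + 0.06034150
     = 0.06395032

Step 2: Apply Bayes' theorem
P(A|D) = P(D|A)P(A) / P(D)
       = 0.00360882 / 0.06395032
       = 0.0564


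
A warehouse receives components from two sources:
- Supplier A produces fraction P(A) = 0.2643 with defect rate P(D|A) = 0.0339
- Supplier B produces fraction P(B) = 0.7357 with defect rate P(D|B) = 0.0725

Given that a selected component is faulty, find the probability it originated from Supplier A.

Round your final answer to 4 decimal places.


Let A = from Supplier A, D = faulty

Given:
- P(A) = 0.2643, P(B) = 0.7357
- P(D|A) = 0.0339, P(D|B) = 0.0725

Step 1: Find P(D)
P(D) = P(D|A)P(A) + P(D|B)P(B)
     = 0.0339 × 0.2643 + 0.0725 × 0.7357
     = 0.00895977 + 0.05333825
     = 0.06229802

Step 2: Apply Bayes' theorem
P(A|D) = P(D|A)P(A) / P(D)
       = 0.00895977 / 0.06229802
       = 0.1438


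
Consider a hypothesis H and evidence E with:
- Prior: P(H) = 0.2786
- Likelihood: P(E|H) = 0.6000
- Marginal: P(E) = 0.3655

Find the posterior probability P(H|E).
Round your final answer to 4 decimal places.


Using Bayes' theorem:

P(H|E) = P(E|H) × P(H) / P(E)
       = 0.6000 × 0.2786 / 0.3655
       = 0.16716000 / 0.3655
       = 0.4573

The evidence strengthens our belief in H.
Prior: 0.2786 → Posterior: 0.4573


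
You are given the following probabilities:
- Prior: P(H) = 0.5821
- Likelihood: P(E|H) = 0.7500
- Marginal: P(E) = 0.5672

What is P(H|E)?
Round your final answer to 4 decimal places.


Using Bayes' theorem:

P(H|E) = P(E|H) × P(H) / P(E)
       = 0.7500 × 0.5821 / 0.5672
       = 0.43657500 / 0.5672
       = 0.7697

The evidence strengthens our belief in H.
Prior: 0.5821 → Posterior: 0.7697


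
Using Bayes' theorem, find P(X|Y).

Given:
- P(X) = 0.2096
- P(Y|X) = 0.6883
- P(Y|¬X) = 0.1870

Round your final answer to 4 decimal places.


Bayes' theorem: P(X|Y) = P(Y|X) × P(X) / P(Y)

Step 1: Calculate P(Y) using law of total probability
P(Y) = P(Y|X)P(X) + P(Y|¬X)P(¬X)
     = 0.6883 × 0.2096 + 0.1870 × 0.7904
     = 0.14426768 + 0.14780480
     = 0.29207248

Step 2: Apply Bayes' theorem
P(X|Y) = P(Y|X) × P(X) / P(Y)
       = 0.14426768 / 0.29207248
       = 0.4939


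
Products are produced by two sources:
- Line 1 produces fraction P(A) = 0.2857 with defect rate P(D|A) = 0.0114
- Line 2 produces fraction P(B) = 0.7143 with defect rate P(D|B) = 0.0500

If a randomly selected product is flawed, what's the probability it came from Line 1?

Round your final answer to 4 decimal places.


Let A = from Line 1, D = flawed

Given:
- P(A) = 0.2857, P(B) = 0.7143
- P(D|A) = 0.0114, P(D|B) = 0.0500

Step 1: Find P(D)
P(D) = P(D|A)P(A) + P(D|B)P(B)
     = 0.0114 × 0.2857 + 0.0500 × 0.7143
     = 0.00325698 + 0.03571500
     = 0.03897198

Step 2: Apply Bayes' theorem
P(A|D) = P(D|A)P(A) / P(D)
       = 0.00325698 / 0.03897198
       = 0.0836


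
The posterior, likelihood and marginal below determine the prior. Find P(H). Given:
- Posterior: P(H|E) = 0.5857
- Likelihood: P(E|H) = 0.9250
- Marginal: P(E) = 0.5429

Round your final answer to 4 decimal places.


From Bayes' theorem: P(H|E) = P(E|H) × P(H) / P(E)

Rearranging for P(H):
P(H) = P(H|E) × P(E) / P(E|H)
     = 0.5857 × 0.5429 / 0.9250
     = 0.31797653 / 0.9250
     = 0.3438


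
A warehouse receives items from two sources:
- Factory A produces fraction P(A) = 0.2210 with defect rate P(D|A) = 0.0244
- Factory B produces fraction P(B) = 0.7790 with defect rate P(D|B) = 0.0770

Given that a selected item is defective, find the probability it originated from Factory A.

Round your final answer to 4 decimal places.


Let A = from Factory A, D = defective

Given:
- P(A) = 0.2210, P(B) = 0.7790
- P(D|A) = 0.0244, P(D|B) = 0.0770

Step 1: Find P(D)
P(D) = P(D|A)P(A) + P(D|B)P(B)
     = 0.0244 × 0.2210 + 0.0770 × 0.7790
     = 0.00539240 + 0.05998300
     = 0.06537540

Step 2: Apply Bayes' theorem
P(A|D) = P(D|A)P(A) / P(D)
       = 0.00539240 / 0.06537540
       = 0.0825


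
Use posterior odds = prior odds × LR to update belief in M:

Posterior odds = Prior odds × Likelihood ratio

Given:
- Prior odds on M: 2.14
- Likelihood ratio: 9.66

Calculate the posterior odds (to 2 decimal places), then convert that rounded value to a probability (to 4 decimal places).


Step 1: Calculate posterior odds
Posterior odds = Prior odds × LR
               = 2.14 × 9.66
               = 20.67

Step 2: Convert to probability
P(M|E) = Posterior odds / (1 + Posterior odds)
       = 20.67 / (1 + 20.67)
       = 20.67 / 21.67
       = 0.9539

The evidence increased P(M) from 0.6815 to 0.9539.


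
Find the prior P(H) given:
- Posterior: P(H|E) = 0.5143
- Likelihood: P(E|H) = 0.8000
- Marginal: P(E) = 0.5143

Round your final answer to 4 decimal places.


From Bayes' theorem: P(H|E) = P(E|H) × P(H) / P(E)

Rearranging for P(H):
P(H) = P(H|E) × P(E) / P(E|H)
     = 0.5143 × 0.5143 / 0.8000
     = 0.26450449 / 0.8000
     = 0.3306


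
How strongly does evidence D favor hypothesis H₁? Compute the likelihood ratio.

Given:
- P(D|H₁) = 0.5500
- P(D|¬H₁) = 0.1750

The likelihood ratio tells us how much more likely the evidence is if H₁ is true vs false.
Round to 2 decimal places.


Likelihood Ratio (LR) = P(D|H₁) / P(D|¬H₁)

LR = 0.5500 / 0.1750
   = 3.14

The evidence is 3.14 times more likely if H₁ is true than if H₁ is false.
Because LR exceeds 1, D is evidence for H₁.


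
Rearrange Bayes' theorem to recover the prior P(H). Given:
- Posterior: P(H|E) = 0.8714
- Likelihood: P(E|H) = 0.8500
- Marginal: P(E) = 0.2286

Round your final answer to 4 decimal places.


From Bayes' theorem: P(H|E) = P(E|H) × P(H) / P(E)

Rearranging for P(H):
P(H) = P(H|E) × P(E) / P(E|H)
     = 0.8714 × 0.2286 / 0.8500
     = 0.19920204 / 0.8500
     = 0.2344


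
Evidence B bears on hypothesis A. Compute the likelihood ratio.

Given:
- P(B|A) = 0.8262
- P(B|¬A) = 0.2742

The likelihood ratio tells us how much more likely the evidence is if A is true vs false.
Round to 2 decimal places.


Likelihood Ratio (LR) = P(B|A) / P(B|¬A)

LR = 0.8262 / 0.2742
   = 3.01

The evidence is 3.01 times more likely if A is true than if A is false.
LR > 1, so observing B raises the odds in favor of A.


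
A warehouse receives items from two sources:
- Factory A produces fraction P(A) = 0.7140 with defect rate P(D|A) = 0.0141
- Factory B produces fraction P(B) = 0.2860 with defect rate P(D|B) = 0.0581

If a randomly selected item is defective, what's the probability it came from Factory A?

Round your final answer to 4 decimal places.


Let A = from Factory A, D = defective

Given:
- P(A) = 0.7140, P(B) = 0.2860
- P(D|A) = 0.0141, P(D|B) = 0.0581

Step 1: Find P(D)
P(D) = P(D|A)P(A) + P(D|B)P(B)
     = 0.0141 × 0.7140 + 0.0581 × 0.2860
     = 0.01006740 + 0.01661660
     = 0.02668400

Step 2: Apply Bayes' theorem
P(A|D) = P(D|A)P(A) / P(D)
       = 0.01006740 / 0.02668400
       = 0.3773


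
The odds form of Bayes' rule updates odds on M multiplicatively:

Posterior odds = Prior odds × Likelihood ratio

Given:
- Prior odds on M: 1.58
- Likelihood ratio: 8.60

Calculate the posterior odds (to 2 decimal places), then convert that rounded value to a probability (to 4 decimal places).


Step 1: Calculate posterior odds
Posterior odds = Prior odds × LR
               = 1.58 × 8.60
               = 13.59

Step 2: Convert to probability
P(M|E) = Posterior odds / (1 + Posterior odds)
       = 13.59 / (1 + 13.59)
       = 13.59 / 14.59
       = 0.9315

The evidence increased P(M) from 0.6124 to 0.9315.


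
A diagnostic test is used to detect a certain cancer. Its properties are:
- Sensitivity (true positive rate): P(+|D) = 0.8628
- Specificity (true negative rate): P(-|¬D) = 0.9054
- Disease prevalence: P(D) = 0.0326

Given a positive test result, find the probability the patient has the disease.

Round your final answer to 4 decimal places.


Let D = has disease, + = positive test

Given:
- P(D) = 0.0326 (prevalence)
- P(+|D) = 0.8628 (sensitivity)
- P(-|¬D) = 0.9054 (specificity)
- P(+|¬D) = 0.0946 (false positive rate = 1 - specificity)

Step 1: Find P(+)
P(+) = P(+|D)P(D) + P(+|¬D)P(¬D)
     = 0.8628 × 0.0326 + 0.0946 × 0.9674
     = 0.02812728 + 0.09151604
     = 0.11964332

Step 2: Apply Bayes' theorem for P(D|+)
P(D|+) = P(+|D)P(D) / P(+)
       = 0.02812728 / 0.11964332
       = 0.2351


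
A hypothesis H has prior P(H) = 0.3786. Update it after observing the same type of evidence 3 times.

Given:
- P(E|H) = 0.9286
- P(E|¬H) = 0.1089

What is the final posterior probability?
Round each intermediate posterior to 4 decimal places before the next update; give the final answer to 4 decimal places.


Sequential Bayesian updating:

Initial prior: P(H) = 0.3786

Update 1:
  P(E) = 0.9286 × 0.3786 + 0.1089 × 0.6214 = 0.35156796 + 0.06767046 = 0.41923842
  P(H|E) = 0.35156796 / 0.41923842 = 0.8386

Update 2:
  P(E) = 0.9286 × 0.8386 + 0.1089 × 0.1614 = 0.77872396 + 0.01757646 = 0.79630042
  P(H|E) = 0.77872396 / 0.79630042 = 0.9779

Update 3:
  P(E) = 0.9286 × 0.9779 + 0.1089 × 0.0221 = 0.90807794 + 0.00240669 = 0.91048463
  P(H|E) = 0.90807794 / 0.91048463 = 0.9974

Final posterior: 0.9974


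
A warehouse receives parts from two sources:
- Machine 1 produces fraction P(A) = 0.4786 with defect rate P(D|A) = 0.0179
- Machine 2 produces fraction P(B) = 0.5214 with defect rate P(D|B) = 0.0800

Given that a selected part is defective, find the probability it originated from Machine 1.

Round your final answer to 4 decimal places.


Let A = from Machine 1, D = defective

Given:
- P(A) = 0.4786, P(B) = 0.5214
- P(D|A) = 0.0179, P(D|B) = 0.0800

Step 1: Find P(D)
P(D) = P(D|A)P(A) + P(D|B)P(B)
     = 0.0179 × 0.4786 + 0.0800 × 0.5214
     = 0.00856694 + 0.04171200
     = 0.05027894

Step 2: Apply Bayes' theorem
P(A|D) = P(D|A)P(A) / P(D)
       = 0.00856694 / 0.05027894
       = 0.1704


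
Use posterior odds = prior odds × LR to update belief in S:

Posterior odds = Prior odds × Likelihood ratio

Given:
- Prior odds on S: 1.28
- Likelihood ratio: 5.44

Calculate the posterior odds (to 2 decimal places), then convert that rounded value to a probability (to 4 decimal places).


Step 1: Calculate posterior odds
Posterior odds = Prior odds × LR
               = 1.28 × 5.44
               = 6.96

Step 2: Convert to probability
P(S|E) = Posterior odds / (1 + Posterior odds)
       = 6.96 / (1 + 6.96)
       = 6.96 / 7.96
       = 0.8744

The evidence increased P(S) from 0.5614 to 0.8744.


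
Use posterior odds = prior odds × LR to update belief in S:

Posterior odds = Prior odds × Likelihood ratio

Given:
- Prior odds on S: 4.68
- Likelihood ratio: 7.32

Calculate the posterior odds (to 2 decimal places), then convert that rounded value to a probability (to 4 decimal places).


Step 1: Calculate posterior odds
Posterior odds = Prior odds × LR
               = 4.68 × 7.32
               = 34.26

Step 2: Convert to probability
P(S|E) = Posterior odds / (1 + Posterior odds)
       = 34.26 / (1 + 34.26)
       = 34.26 / 35.26
       = 0.9716

The evidence increased P(S) from 0.8239 to 0.9716.


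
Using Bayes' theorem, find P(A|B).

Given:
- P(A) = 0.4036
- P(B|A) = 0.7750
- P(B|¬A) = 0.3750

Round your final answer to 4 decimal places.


Bayes' theorem: P(A|B) = P(B|A) × P(A) / P(B)

Step 1: Calculate P(B) using law of total probability
P(B) = P(B|A)P(A) + P(B|¬A)P(¬A)
     = 0.7750 × 0.4036 + 0.3750 × 0.5964
     = 0.31279000 + 0.22365000
     = 0.53644000

Step 2: Apply Bayes' theorem
P(A|B) = P(B|A) × P(A) / P(B)
       = 0.31279000 / 0.53644000
       = 0.5831


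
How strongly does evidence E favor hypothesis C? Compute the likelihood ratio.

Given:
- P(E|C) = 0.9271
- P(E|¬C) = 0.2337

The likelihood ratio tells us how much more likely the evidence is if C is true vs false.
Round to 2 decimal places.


Likelihood Ratio (LR) = P(E|C) / P(E|¬C)

LR = 0.9271 / 0.2337
   = 3.97

The evidence is 3.97 times more likely if C is true than if C is false.
LR > 1, so observing E raises the odds in favor of C.


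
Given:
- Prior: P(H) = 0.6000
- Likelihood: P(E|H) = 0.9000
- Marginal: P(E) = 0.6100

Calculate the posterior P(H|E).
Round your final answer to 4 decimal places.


Using Bayes' theorem:

P(H|E) = P(E|H) × P(H) / P(E)
       = 0.9000 × 0.6000 / 0.6100
       = 0.54000000 / 0.6100
       = 0.8852

The evidence strengthens our belief in H.
Prior: 0.6000 → Posterior: 0.8852


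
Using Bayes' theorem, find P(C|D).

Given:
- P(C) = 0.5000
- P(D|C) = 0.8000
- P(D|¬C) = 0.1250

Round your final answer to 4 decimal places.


Bayes' theorem: P(C|D) = P(D|C) × P(C) / P(D)

Step 1: Calculate P(D) using law of total probability
P(D) = P(D|C)P(C) + P(D|¬C)P(¬C)
     = 0.8000 × 0.5000 + 0.1250 × 0.5000
     = 0.40000000 + 0.06250000
     = 0.46250000

Step 2: Apply Bayes' theorem
P(C|D) = P(D|C) × P(C) / P(D)
       = 0.40000000 / 0.46250000
       = 0.8649


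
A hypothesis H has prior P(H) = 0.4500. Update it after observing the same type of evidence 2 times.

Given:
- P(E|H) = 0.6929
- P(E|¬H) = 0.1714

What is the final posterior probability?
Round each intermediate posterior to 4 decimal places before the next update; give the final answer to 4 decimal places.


Sequential Bayesian updating:

Initial prior: P(H) = 0.4500

Update 1:
  P(E) = 0.6929 × 0.4500 + 0.1714 × 0.5500 = 0.31180500 + 0.09427000 = 0.40607500
  P(H|E) = 0.31180500 / 0.40607500 = 0.7679

Update 2:
  P(E) = 0.6929 × 0.7679 + 0.1714 × 0.2321 = 0.53207791 + 0.03978194 = 0.57185985
  P(H|E) = 0.53207791 / 0.57185985 = 0.9304

Final posterior: 0.9304


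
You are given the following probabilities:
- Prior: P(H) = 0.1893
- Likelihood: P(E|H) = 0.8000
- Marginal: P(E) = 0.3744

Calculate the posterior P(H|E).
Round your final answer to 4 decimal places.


Using Bayes' theorem:

P(H|E) = P(E|H) × P(H) / P(E)
       = 0.8000 × 0.1893 / 0.3744
       = 0.15144000 / 0.3744
       = 0.4045

The evidence strengthens our belief in H.
Prior: 0.1893 → Posterior: 0.4045


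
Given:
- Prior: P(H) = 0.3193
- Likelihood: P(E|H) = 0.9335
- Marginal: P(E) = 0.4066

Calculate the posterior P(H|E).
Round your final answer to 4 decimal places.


Using Bayes' theorem:

P(H|E) = P(E|H) × P(H) / P(E)
       = 0.9335 × 0.3193 / 0.4066
       = 0.29806655 / 0.4066
       = 0.7331

The evidence strengthens our belief in H.
Prior: 0.3193 → Posterior: 0.7331


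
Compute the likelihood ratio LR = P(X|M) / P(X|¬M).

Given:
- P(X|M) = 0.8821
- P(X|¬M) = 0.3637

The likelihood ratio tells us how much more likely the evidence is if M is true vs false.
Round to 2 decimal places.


Likelihood Ratio (LR) = P(X|M) / P(X|¬M)

LR = 0.8821 / 0.3637
   = 2.43

The evidence is 2.43 times more likely if M is true than if M is false.
LR > 1, so observing X raises the odds in favor of M.


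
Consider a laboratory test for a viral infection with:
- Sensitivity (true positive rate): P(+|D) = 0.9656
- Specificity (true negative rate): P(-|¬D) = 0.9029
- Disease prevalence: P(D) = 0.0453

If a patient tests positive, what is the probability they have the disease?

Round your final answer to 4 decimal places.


Let D = has disease, + = positive test

Given:
- P(D) = 0.0453 (prevalence)
- P(+|D) = 0.9656 (sensitivity)
- P(-|¬D) = 0.9029 (specificity)
- P(+|¬D) = 0.0971 (false positive rate = 1 - specificity)

Step 1: Find P(+)
P(+) = P(+|D)P(D) + P(+|¬D)P(¬D)
     = 0.9656 × 0.0453 + 0.0971 × 0.9547
     = 0.04374168 + 0.09270137
     = 0.13644305

Step 2: Apply Bayes' theorem for P(D|+)
P(D|+) = P(+|D)P(D) / P(+)
       = 0.04374168 / 0.13644305
       = 0.3206


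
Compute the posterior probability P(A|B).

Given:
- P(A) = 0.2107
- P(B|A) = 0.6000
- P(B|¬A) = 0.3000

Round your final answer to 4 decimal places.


Bayes' theorem: P(A|B) = P(B|A) × P(A) / P(B)

Step 1: Calculate P(B) using law of total probability
P(B) = P(B|A)P(A) + P(B|¬A)P(¬A)
     = 0.6000 × 0.2107 + 0.3000 × 0.7893
     = 0.12642000 + 0.23679000
     = 0.36321000

Step 2: Apply Bayes' theorem
P(A|B) = P(B|A) × P(A) / P(B)
       = 0.12642000 / 0.36321000
       = 0.3481


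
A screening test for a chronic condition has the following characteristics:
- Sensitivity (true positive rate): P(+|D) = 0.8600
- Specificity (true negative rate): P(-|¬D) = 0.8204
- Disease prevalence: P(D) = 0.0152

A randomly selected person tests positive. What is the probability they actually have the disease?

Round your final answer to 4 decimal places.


Let D = has disease, + = positive test

Given:
- P(D) = 0.0152 (prevalence)
- P(+|D) = 0.8600 (sensitivity)
- P(-|¬D) = 0.8204 (specificity)
- P(+|¬D) = 0.1796 (false positive rate = 1 - specificity)

Step 1: Find P(+)
P(+) = P(+|D)P(D) + P(+|¬D)P(¬D)
     = 0.8600 × 0.0152 + 0.1796 × 0.9848
     = 0.01307200 + 0.17687008
     = 0.18994208

Step 2: Apply Bayes' theorem for P(D|+)
P(D|+) = P(+|D)P(D) / P(+)
       = 0.01307200 / 0.18994208
       = 0.0688


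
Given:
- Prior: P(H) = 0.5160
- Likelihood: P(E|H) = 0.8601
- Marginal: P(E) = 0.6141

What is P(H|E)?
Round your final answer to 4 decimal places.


Using Bayes' theorem:

P(H|E) = P(E|H) × P(H) / P(E)
       = 0.8601 × 0.5160 / 0.6141
       = 0.44381160 / 0.6141
       = 0.7227

The evidence strengthens our belief in H.
Prior: 0.5160 → Posterior: 0.7227


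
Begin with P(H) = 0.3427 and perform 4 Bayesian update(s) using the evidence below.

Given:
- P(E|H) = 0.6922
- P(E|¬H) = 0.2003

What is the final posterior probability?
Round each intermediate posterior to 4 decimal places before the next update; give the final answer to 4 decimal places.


Sequential Bayesian updating:

Initial prior: P(H) = 0.3427

Update 1:
  P(E) = 0.6922 × 0.3427 + 0.2003 × 0.6573 = 0.23721694 + 0.13165719 = 0.36887413
  P(H|E) = 0.23721694 / 0.36887413 = 0.6431

Update 2:
  P(E) = 0.6922 × 0.6431 + 0.2003 × 0.3569 = 0.44515382 + 0.07148707 = 0.51664089
  P(H|E) = 0.44515382 / 0.51664089 = 0.8616

Update 3:
  P(E) = 0.6922 × 0.8616 + 0.2003 × 0.1384 = 0.59639952 + 0.02772152 = 0.62412104
  P(H|E) = 0.59639952 / 0.62412104 = 0.9556

Update 4:
  P(E) = 0.6922 × 0.9556 + 0.2003 × 0.0444 = 0.66146632 + 0.00889332 = 0.67035964
  P(H|E) = 0.66146632 / 0.67035964 = 0.9867

Final posterior: 0.9867


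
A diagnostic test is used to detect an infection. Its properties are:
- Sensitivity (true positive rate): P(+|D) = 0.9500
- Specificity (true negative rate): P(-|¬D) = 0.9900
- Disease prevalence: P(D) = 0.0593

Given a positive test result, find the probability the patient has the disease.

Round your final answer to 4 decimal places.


Let D = has disease, + = positive test

Given:
- P(D) = 0.0593 (prevalence)
- P(+|D) = 0.9500 (sensitivity)
- P(-|¬D) = 0.9900 (specificity)
- P(+|¬D) = 0.0100 (false positive rate = 1 - specificity)

Step 1: Find P(+)
P(+) = P(+|D)P(D) + P(+|¬D)P(¬D)
     = 0.9500 × 0.0593 + 0.0100 × 0.9407
     = 0.05633500 + 0.00940700
     = 0.06574200

Step 2: Apply Bayes' theorem for P(D|+)
P(D|+) = P(+|D)P(D) / P(+)
       = 0.05633500 / 0.06574200
       = 0.8569


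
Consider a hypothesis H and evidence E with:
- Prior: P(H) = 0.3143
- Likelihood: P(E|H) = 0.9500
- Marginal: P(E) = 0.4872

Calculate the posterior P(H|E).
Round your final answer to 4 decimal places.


Using Bayes' theorem:

P(H|E) = P(E|H) × P(H) / P(E)
       = 0.9500 × 0.3143 / 0.4872
       = 0.29858500 / 0.4872
       = 0.6129

The evidence strengthens our belief in H.
Prior: 0.3143 → Posterior: 0.6129


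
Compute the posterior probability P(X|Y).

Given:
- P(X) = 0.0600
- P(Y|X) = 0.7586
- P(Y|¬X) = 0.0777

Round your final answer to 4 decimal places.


Bayes' theorem: P(X|Y) = P(Y|X) × P(X) / P(Y)

Step 1: Calculate P(Y) using law of total probability
P(Y) = P(Y|X)P(X) + P(Y|¬X)P(¬X)
     = 0.7586 × 0.0600 + 0.0777 × 0.9400
     = 0.04551600 + 0.07303800
     = 0.11855400

Step 2: Apply Bayes' theorem
P(X|Y) = P(Y|X) × P(X) / P(Y)
       = 0.04551600 / 0.11855400
       = 0.3839


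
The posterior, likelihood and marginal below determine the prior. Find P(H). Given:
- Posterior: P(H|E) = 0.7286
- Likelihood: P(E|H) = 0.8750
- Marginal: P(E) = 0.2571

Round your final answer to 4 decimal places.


From Bayes' theorem: P(H|E) = P(E|H) × P(H) / P(E)

Rearranging for P(H):
P(H) = P(H|E) × P(E) / P(E|H)
     = 0.7286 × 0.2571 / 0.8750
     = 0.18732306 / 0.8750
     = 0.2141


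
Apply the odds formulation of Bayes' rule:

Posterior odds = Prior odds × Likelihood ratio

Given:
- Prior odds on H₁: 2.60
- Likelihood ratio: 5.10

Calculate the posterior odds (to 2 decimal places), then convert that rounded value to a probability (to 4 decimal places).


Step 1: Calculate posterior odds
Posterior odds = Prior odds × LR
               = 2.60 × 5.10
               = 13.26

Step 2: Convert to probability
P(H₁|E) = Posterior odds / (1 + Posterior odds)
       = 13.26 / (1 + 13.26)
       = 13.26 / 14.26
       = 0.9299

The evidence increased P(H₁) from 0.7222 to 0.9299.


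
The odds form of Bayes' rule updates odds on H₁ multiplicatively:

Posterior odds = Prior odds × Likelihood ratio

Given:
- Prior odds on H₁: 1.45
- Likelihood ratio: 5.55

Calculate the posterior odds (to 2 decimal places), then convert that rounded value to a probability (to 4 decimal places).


Step 1: Calculate posterior odds
Posterior odds = Prior odds × LR
               = 1.45 × 5.55
               = 8.05

Step 2: Convert to probability
P(H₁|E) = Posterior odds / (1 + Posterior odds)
       = 8.05 / (1 + 8.05)
       = 8.05 / 9.05
       = 0.8895

The evidence increased P(H₁) from 0.5918 to 0.8895.


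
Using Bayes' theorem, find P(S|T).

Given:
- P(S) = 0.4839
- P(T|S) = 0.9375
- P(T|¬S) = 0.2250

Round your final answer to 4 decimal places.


Bayes' theorem: P(S|T) = P(T|S) × P(S) / P(T)

Step 1: Calculate P(T) using law of total probability
P(T) = P(T|S)P(S) + P(T|¬S)P(¬S)
     = 0.9375 × 0.4839 + 0.2250 × 0.5161
     = 0.45365625 + 0.11612250
     = 0.56977875

Step 2: Apply Bayes' theorem
P(S|T) = P(T|S) × P(S) / P(T)
       = 0.45365625 / 0.56977875
       = 0.7962


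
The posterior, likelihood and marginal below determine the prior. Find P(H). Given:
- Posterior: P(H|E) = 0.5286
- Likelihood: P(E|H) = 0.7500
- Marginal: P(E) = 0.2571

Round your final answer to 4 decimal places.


From Bayes' theorem: P(H|E) = P(E|H) × P(H) / P(E)

Rearranging for P(H):
P(H) = P(H|E) × P(E) / P(E|H)
     = 0.5286 × 0.2571 / 0.7500
     = 0.13590306 / 0.7500
     = 0.1812


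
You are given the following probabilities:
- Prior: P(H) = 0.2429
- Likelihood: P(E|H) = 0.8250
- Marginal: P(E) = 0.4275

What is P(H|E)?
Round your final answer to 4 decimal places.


Using Bayes' theorem:

P(H|E) = P(E|H) × P(H) / P(E)
       = 0.8250 × 0.2429 / 0.4275
       = 0.20039250 / 0.4275
       = 0.4688

The evidence strengthens our belief in H.
Prior: 0.2429 → Posterior: 0.4688


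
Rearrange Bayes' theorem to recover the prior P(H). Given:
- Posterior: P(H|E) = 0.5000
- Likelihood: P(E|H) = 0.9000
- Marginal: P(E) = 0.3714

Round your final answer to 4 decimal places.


From Bayes' theorem: P(H|E) = P(E|H) × P(H) / P(E)

Rearranging for P(H):
P(H) = P(H|E) × P(E) / P(E|H)
     = 0.5000 × 0.3714 / 0.9000
     = 0.18570000 / 0.9000
     = 0.2063


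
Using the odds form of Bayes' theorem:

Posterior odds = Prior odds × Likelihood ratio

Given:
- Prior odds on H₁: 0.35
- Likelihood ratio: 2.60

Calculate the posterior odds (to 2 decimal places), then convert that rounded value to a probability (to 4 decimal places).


Step 1: Calculate posterior odds
Posterior odds = Prior odds × LR
               = 0.35 × 2.60
               = 0.91

Step 2: Convert to probability
P(H₁|E) = Posterior odds / (1 + Posterior odds)
       = 0.91 / (1 + 0.91)
       = 0.91 / 1.91
       = 0.4764

The evidence increased P(H₁) from 0.2593 to 0.4764.


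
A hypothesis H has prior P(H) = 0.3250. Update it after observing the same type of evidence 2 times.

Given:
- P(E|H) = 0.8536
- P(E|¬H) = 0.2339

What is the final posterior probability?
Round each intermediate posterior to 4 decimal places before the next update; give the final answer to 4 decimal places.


Sequential Bayesian updating:

Initial prior: P(H) = 0.3250

Update 1:
  P(E) = 0.8536 × 0.3250 + 0.2339 × 0.6750 = 0.27742000 + 0.15788250 = 0.43530250
  P(H|E) = 0.27742000 / 0.43530250 = 0.6373

Update 2:
  P(E) = 0.8536 × 0.6373 + 0.2339 × 0.3627 = 0.54399928 + 0.08483553 = 0.62883481
  P(H|E) = 0.54399928 / 0.62883481 = 0.8651

Final posterior: 0.8651


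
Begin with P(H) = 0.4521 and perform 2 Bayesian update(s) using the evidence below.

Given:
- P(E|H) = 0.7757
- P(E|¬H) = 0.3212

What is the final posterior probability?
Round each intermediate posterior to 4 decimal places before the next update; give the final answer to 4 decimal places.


Sequential Bayesian updating:

Initial prior: P(H) = 0.4521

Update 1:
  P(E) = 0.7757 × 0.4521 + 0.3212 × 0.5479 = 0.35069397 + 0.17598548 = 0.52667945
  P(H|E) = 0.35069397 / 0.52667945 = 0.6659

Update 2:
  P(E) = 0.7757 × 0.6659 + 0.3212 × 0.3341 = 0.51653863 + 0.10731292 = 0.62385155
  P(H|E) = 0.51653863 / 0.62385155 = 0.8280

Final posterior: 0.8280


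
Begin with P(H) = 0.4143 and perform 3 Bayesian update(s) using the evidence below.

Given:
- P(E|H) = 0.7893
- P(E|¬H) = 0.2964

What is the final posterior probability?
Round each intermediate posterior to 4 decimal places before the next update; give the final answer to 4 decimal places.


Sequential Bayesian updating:

Initial prior: P(H) = 0.4143

Update 1:
  P(E) = 0.7893 × 0.4143 + 0.2964 × 0.5857 = 0.32700699 + 0.17360148 = 0.50060847
  P(H|E) = 0.32700699 / 0.50060847 = 0.6532

Update 2:
  P(E) = 0.7893 × 0.6532 + 0.2964 × 0.3468 = 0.51557076 + 0.10279152 = 0.61836228
  P(H|E) = 0.51557076 / 0.61836228 = 0.8338

Update 3:
  P(E) = 0.7893 × 0.8338 + 0.2964 × 0.1662 = 0.65811834 + 0.04926168 = 0.70738002
  P(H|E) = 0.65811834 / 0.70738002 = 0.9304

Final posterior: 0.9304


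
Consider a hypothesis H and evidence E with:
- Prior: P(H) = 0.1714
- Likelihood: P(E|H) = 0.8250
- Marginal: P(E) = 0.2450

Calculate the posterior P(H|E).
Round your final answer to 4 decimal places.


Using Bayes' theorem:

P(H|E) = P(E|H) × P(H) / P(E)
       = 0.8250 × 0.1714 / 0.2450
       = 0.14140500 / 0.2450
       = 0.5772

The evidence strengthens our belief in H.
Prior: 0.1714 → Posterior: 0.5772


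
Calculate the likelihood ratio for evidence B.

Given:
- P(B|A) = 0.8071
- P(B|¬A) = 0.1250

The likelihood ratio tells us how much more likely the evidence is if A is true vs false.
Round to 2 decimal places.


Likelihood Ratio (LR) = P(B|A) / P(B|¬A)

LR = 0.8071 / 0.1250
   = 6.46

The evidence is 6.46 times more likely if A is true than if A is false.
Since LR > 1, the evidence supports A over ¬A.


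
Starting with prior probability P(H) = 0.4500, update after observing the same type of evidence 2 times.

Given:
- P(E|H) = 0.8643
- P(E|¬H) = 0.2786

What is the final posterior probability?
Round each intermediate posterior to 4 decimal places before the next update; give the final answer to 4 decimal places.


Sequential Bayesian updating:

Initial prior: P(H) = 0.4500

Update 1:
  P(E) = 0.8643 × 0.4500 + 0.2786 × 0.5500 = 0.38893500 + 0.15323000 = 0.54216500
  P(H|E) = 0.38893500 / 0.54216500 = 0.7174

Update 2:
  P(E) = 0.8643 × 0.7174 + 0.2786 × 0.2826 = 0.62004882 + 0.07873236 = 0.69878118
  P(H|E) = 0.62004882 / 0.69878118 = 0.8873

Final posterior: 0.8873


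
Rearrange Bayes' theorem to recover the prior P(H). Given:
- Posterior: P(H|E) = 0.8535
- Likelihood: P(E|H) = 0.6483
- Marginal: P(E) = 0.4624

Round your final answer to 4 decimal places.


From Bayes' theorem: P(H|E) = P(E|H) × P(H) / P(E)

Rearranging for P(H):
P(H) = P(H|E) × P(E) / P(E|H)
     = 0.8535 × 0.4624 / 0.6483
     = 0.39465840 / 0.6483
     = 0.6088


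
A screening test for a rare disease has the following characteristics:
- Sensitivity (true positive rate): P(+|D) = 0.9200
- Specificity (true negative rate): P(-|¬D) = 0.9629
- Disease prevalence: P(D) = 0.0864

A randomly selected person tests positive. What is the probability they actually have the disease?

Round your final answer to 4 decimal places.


Let D = has disease, + = positive test

Given:
- P(D) = 0.0864 (prevalence)
- P(+|D) = 0.9200 (sensitivity)
- P(-|¬D) = 0.9629 (specificity)
- P(+|¬D) = 0.0371 (false positive rate = 1 - specificity)

Step 1: Find P(+)
P(+) = P(+|D)P(D) + P(+|¬D)P(¬D)
     = 0.9200 × 0.0864 + 0.0371 × 0.9136
     = 0.07948800 + 0.03389456
     = 0.11338256

Step 2: Apply Bayes' theorem for P(D|+)
P(D|+) = P(+|D)P(D) / P(+)
       = 0.07948800 / 0.11338256
       = 0.7011
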